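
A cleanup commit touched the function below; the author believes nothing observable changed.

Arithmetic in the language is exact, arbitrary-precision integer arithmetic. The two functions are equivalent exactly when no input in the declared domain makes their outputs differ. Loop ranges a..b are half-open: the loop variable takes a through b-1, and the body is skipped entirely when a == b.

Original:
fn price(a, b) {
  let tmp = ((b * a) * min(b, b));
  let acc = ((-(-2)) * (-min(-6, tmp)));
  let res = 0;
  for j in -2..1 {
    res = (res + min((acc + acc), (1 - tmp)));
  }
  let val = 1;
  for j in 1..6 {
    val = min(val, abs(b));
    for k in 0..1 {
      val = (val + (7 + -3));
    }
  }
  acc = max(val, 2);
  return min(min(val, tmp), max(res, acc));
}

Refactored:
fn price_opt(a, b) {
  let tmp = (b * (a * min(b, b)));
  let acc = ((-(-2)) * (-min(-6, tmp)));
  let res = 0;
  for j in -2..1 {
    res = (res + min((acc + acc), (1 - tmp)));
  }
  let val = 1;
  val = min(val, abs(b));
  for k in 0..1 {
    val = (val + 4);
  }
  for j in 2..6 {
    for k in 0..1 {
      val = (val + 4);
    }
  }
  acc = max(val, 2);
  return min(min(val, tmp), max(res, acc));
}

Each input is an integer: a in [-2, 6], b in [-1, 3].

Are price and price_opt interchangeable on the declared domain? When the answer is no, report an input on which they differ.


Try a=1, b=3.
price: tmp=9, then acc=12, then res=0, then (j=-2), then res=-8, then (j=-1), then res=-16, then (j=0), then res=-24, then val=1, then (j=1), then val=1, then (k=0), then val=5, then (j=2), then val=3, then (k=0), then val=7, then (j=3), then val=3, then (k=0), then val=7, then (j=4), then val=3, then (k=0), then val=7, then (j=5), then val=3, then (k=0), then val=7, then acc=7, then returns 7
price_opt: tmp=9, then acc=12, then res=0, then (j=-2), then res=-8, then (j=-1), then res=-16, then (j=0), then res=-24, then val=1, then val=1, then (k=0), then val=5, then (j=2), then (k=0), then val=9, then (j=3), then (k=0), then val=13, then (j=4), then (k=0), then val=17, then (j=5), then (k=0), then val=21, then acc=21, then returns 9
7 vs 9 — the two versions disagree here.
verdict: not equivalent; witness: a=1, b=3


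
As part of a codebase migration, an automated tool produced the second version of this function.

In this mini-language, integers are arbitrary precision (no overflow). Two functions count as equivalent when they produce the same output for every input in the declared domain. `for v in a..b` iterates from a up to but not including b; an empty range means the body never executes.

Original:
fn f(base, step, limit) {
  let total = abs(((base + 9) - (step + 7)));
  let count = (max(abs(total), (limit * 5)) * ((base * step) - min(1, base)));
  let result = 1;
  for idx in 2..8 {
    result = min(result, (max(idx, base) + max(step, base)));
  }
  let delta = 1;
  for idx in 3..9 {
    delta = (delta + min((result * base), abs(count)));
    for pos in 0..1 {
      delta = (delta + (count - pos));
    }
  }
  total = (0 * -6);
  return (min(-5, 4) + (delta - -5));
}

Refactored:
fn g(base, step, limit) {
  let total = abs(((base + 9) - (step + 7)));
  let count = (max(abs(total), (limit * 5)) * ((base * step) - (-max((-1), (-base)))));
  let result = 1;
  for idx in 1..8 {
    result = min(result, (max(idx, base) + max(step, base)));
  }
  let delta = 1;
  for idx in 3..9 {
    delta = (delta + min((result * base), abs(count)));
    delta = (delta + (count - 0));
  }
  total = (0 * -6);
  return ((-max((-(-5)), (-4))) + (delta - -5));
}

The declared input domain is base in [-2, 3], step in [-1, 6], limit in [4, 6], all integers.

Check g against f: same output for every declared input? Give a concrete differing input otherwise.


Input base=-2, step=-1, limit=4: 469 from f versus 481 from g.
verdict: not equivalent; witness: base=-2, step=-1, limit=4


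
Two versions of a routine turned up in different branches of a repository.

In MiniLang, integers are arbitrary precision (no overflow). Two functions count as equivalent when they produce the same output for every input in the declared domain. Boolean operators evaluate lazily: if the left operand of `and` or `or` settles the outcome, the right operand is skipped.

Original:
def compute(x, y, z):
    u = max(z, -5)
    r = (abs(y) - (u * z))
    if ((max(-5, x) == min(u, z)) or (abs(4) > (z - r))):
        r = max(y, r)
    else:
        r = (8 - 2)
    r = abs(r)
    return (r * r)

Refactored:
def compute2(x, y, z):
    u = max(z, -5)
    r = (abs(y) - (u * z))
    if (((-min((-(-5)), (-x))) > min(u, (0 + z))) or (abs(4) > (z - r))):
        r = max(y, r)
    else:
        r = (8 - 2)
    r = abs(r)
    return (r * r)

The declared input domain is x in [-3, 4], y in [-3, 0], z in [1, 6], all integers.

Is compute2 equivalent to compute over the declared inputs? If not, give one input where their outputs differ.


Try x=2, y=-2, z=2.
compute: u=2, then r=-2, then ((max(-5, x) == min(u, z)) or (abs(4) > (z - r))) is true, then r=-2, then r=2, then returns 4
compute2: u=2, then r=-2, then (((-min((-(-5)), (-x))) > min(u, (0 + z))) or (abs(4) > (z - r))) is false, then r=6, then r=6, then returns 36
4 != 36, so the rewrite changes behavior.
verdict: not equivalent; witness: x=2, y=-2, z=2


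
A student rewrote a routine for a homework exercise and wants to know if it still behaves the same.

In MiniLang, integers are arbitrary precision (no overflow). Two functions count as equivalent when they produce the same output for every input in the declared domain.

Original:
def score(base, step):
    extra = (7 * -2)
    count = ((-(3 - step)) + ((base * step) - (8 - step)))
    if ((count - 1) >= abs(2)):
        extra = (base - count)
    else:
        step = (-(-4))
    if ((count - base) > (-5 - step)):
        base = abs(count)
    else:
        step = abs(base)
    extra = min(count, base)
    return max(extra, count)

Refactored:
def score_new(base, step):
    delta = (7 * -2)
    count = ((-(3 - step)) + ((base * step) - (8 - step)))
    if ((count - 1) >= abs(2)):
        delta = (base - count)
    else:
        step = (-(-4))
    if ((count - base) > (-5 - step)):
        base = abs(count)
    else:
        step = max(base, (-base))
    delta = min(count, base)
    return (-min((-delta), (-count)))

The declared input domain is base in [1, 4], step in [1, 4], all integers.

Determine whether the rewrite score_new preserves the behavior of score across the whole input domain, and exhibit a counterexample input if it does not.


Comparing the listings, the differences include: local variable names differ, and min/max/abs usage differs.
As a probe, take base=3, step=1: score runs extra becomes -14; next count becomes -6; next ((count - 1) >= abs(2)) evaluates to false; next step becomes 4; next ((count - base) > (-5 - step)) evaluates to false; next step becomes 3; next extra becomes -6; next final value -6; score_new runs delta becomes -14; next count becomes -6; next ((count - 1) >= abs(2)) evaluates to false; next step becomes 4; next ((count - base) > (-5 - step)) evaluates to false; next step becomes 3; next delta becomes -6; next final value -6; both end at -6.
Every one of the 16 inputs gives matching results.
verdict: equivalent


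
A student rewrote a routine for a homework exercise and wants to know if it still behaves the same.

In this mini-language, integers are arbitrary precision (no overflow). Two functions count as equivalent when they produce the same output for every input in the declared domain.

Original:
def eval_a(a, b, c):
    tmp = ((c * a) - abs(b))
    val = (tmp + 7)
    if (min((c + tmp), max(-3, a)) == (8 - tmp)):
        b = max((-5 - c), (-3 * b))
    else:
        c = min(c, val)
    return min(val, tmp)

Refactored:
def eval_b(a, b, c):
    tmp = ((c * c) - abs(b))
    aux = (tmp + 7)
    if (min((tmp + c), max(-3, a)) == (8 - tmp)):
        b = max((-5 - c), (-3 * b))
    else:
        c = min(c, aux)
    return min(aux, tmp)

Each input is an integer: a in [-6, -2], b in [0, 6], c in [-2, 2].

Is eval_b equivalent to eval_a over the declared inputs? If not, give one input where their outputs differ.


Evaluate both at a=-6, b=0, c=-2.
eval_a: tmp becomes 12; next val becomes 19; next (min((c + tmp), max(-3, a)) == (8 - tmp)) evaluates to false; next c becomes -2; next final value 12
eval_b: tmp becomes 4; next aux becomes 11; next (min((tmp + c), max(-3, a)) == (8 - tmp)) evaluates to false; next c becomes -2; next final value 4
12 and 4 differ, so these are not the same function on this domain.
verdict: not equivalent; witness: a=-6, b=0, c=-2


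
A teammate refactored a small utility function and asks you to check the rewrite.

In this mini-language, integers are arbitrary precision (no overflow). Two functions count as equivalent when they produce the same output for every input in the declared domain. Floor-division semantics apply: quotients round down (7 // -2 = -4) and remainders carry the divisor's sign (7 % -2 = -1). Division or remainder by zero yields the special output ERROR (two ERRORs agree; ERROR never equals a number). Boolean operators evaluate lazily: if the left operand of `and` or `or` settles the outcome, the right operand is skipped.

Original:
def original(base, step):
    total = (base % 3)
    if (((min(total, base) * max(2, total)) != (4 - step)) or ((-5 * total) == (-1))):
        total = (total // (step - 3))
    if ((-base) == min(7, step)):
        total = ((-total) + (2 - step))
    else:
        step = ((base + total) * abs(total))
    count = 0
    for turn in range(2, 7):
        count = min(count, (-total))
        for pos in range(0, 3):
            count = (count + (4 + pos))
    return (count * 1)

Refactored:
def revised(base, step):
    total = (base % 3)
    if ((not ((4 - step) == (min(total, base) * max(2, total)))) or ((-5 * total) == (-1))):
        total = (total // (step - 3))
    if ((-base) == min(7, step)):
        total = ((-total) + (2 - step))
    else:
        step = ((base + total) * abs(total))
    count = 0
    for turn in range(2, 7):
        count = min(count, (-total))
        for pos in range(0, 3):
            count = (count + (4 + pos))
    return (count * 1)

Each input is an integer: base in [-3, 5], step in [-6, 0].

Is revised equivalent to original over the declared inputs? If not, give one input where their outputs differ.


Side by side, the visible changes include: comparison usage differs; boolean connective usage differs.
One worked example (base=1, step=-2) — original: total=1, then (((min(total, base) * max(2, total)) != (4 - step)) or ((-5 * total) == (-1))) is true, then total=-1, then ((-base) == min(7, step)) is false, then step=0, then count=0, then (turn=2), then count=0, then (pos=0), then count=4, then (pos=1), then count=9, then (pos=2), then count=15, then (turn=3), then count=1, then (pos=0), then count=5, then (pos=1), then count=10, then (pos=2), then count=16, then (turn=4), then count=1, then (pos=0), then count=5, then (pos=1), then count=10, then (pos=2), then count=16, then (turn=5), then count=1, then (pos=0), then count=5, then (pos=1), then count=10, then (pos=2), then count=16, then (turn=6), then count=1, then (pos=0), then count=5, then (pos=1), then count=10, then (pos=2), then count=16, then returns 16; revised: total=1, then ((not ((4 - step) == (min(total, base) * max(2, total)))) or ((-5 * total) == (-1))) is true, then total=-1, then ((-base) == min(7, step)) is false, then step=0, then count=0, then (turn=2), then count=0, then (pos=0), then count=4, then (pos=1), then count=9, then (pos=2), then count=15, then (turn=3), then count=1, then (pos=0), then count=5, then (pos=1), then count=10, then (pos=2), then count=16, then (turn=4), then count=1, then (pos=0), then count=5, then (pos=1), then count=10, then (pos=2), then count=16, then (turn=5), then count=1, then (pos=0), then count=5, then (pos=1), then count=10, then (pos=2), then count=16, then (turn=6), then count=1, then (pos=0), then count=5, then (pos=1), then count=10, then (pos=2), then count=16, then returns 16; agreement on 16.
Across all 63 domain points the two functions coincide.
verdict: equivalent


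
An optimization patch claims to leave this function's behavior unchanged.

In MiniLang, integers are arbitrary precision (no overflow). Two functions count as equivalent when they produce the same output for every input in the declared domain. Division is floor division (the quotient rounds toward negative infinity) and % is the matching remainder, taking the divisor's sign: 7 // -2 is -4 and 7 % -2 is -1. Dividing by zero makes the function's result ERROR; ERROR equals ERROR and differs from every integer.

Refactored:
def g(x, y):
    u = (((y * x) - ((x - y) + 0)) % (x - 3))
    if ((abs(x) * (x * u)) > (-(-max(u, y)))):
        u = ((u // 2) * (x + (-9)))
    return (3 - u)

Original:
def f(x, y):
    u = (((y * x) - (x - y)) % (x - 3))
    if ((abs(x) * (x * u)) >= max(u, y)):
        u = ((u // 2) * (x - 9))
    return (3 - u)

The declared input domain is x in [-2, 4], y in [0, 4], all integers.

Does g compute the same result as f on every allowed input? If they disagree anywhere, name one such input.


Consider the input x=-1, y=3.
f: u becomes -3; next ((abs(x) * (x * u)) >= max(u, y)) evaluates to true; next u becomes 20; next final value -17
g: u becomes -3; next ((abs(x) * (x * u)) > (-(-max(u, y)))) evaluates to false; next final value 6
-17 and 6 differ, so these are not the same function on this domain.
verdict: not equivalent; witness: x=-1, y=3


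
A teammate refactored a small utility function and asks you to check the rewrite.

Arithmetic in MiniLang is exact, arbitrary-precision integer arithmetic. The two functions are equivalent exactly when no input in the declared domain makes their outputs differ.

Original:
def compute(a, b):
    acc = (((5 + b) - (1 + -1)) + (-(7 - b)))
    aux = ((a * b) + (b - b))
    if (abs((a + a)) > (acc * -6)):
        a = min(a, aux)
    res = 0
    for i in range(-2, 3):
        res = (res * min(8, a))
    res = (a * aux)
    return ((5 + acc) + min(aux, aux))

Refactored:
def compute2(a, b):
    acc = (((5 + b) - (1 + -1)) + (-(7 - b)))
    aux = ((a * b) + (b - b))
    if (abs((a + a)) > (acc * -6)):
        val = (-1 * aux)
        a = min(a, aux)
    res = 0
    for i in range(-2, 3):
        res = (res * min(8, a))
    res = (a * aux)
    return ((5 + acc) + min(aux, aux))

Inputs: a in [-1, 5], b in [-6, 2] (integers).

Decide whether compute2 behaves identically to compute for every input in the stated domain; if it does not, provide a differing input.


Changes here: statement counts differ; and constant usage differs; and arithmetic usage differs; and local variable names differ; the full 63-point sweep finds no disagreement.
verdict: equivalent


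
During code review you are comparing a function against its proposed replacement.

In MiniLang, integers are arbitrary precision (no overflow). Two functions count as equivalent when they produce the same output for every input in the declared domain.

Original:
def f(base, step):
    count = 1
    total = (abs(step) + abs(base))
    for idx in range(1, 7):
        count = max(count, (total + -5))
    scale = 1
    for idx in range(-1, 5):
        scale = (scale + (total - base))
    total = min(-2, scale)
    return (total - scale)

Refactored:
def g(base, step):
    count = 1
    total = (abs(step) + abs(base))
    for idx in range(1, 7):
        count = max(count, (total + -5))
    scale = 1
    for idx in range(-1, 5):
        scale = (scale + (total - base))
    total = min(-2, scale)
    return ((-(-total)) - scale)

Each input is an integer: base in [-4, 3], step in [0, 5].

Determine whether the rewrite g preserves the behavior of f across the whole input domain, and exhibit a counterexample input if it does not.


Behavior is preserved: although same computation, different form, the outputs never diverge.
Spot check at base=1, step=0 — f: count = 1; total = 1; [idx=1]; count = 1; [idx=2]; count = 1; [idx=3]; count = 1; [idx=4]; count = 1; [idx=5]; count = 1; [idx=6]; count = 1; scale = 1; [idx=-1]; scale = 1; [idx=0]; scale = 1; [idx=1]; scale = 1; [idx=2]; scale = 1; [idx=3]; scale = 1; [idx=4]; scale = 1; total = -2; return -3. g: count = 1; total = 1; [idx=1]; count = 1; [idx=2]; count = 1; [idx=3]; count = 1; [idx=4]; count = 1; [idx=5]; count = 1; [idx=6]; count = 1; scale = 1; [idx=-1]; scale = 1; [idx=0]; scale = 1; [idx=1]; scale = 1; [idx=2]; scale = 1; [idx=3]; scale = 1; [idx=4]; scale = 1; total = -2; return -3. Both give -3.
Sweeping the whole domain (48 inputs) finds no disagreement.
verdict: equivalent


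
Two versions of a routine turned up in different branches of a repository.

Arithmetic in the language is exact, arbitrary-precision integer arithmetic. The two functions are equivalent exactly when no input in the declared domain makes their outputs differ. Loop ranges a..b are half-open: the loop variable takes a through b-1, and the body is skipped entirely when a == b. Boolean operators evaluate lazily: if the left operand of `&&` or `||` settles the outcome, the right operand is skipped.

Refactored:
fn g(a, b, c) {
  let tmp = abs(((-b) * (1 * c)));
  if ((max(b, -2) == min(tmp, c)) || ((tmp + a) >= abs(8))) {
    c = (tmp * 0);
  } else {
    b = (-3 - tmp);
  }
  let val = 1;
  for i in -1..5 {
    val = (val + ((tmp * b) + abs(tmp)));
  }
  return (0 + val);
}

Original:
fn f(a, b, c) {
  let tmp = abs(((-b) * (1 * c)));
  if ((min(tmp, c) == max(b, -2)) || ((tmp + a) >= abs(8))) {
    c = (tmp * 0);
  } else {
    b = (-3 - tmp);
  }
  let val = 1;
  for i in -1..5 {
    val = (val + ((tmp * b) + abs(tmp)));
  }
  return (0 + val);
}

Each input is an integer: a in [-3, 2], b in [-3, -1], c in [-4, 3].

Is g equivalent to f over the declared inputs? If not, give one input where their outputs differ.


This is a faithful refactor — same computation, different form, but the computed results match everywhere.
As a probe, take a=-1, b=-3, c=-4: f runs tmp := 12 | ((min(tmp, c) == max(b, -2)) || ((tmp + a) >= abs(8))): true | c := 0 | val := 1 | iter i=-1: | val := -23 | iter i=0: | val := -47 | iter i=1: | val := -71 | iter i=2: | val := -95 | iter i=3: | val := -119 | iter i=4: | val := -143 | result -143; g runs tmp := 12 | ((max(b, -2) == min(tmp, c)) || ((tmp + a) >= abs(8))): true | c := 0 | val := 1 | iter i=-1: | val := -23 | iter i=0: | val := -47 | iter i=1: | val := -71 | iter i=2: | val := -95 | iter i=3: | val := -119 | iter i=4: | val := -143 | result -143; both end at -143.
Across all 144 domain points the two functions coincide.
verdict: equivalent


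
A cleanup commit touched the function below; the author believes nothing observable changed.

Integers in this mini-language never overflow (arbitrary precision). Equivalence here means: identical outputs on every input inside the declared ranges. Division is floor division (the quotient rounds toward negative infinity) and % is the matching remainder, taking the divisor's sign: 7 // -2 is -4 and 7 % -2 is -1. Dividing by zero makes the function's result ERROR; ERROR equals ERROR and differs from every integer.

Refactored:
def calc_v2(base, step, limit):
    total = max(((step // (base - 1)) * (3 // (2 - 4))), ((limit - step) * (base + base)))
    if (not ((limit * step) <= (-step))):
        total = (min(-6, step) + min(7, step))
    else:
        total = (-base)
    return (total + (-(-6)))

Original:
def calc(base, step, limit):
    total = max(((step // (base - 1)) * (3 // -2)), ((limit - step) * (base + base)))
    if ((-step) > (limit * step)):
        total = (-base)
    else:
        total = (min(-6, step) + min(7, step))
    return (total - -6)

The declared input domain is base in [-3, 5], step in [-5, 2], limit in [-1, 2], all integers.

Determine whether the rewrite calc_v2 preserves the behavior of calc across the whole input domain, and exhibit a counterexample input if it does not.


The rewrite breaks on base=-3, step=-5, limit=-1, where the results are -5 and 9.
calc: total := -2 | ((-step) > (limit * step)): false | total := -11 | result -5
calc_v2: total := -2 | (not ((limit * step) <= (-step))): false | total := 3 | result 9
verdict: not equivalent; witness: base=-3, step=-5, limit=-1


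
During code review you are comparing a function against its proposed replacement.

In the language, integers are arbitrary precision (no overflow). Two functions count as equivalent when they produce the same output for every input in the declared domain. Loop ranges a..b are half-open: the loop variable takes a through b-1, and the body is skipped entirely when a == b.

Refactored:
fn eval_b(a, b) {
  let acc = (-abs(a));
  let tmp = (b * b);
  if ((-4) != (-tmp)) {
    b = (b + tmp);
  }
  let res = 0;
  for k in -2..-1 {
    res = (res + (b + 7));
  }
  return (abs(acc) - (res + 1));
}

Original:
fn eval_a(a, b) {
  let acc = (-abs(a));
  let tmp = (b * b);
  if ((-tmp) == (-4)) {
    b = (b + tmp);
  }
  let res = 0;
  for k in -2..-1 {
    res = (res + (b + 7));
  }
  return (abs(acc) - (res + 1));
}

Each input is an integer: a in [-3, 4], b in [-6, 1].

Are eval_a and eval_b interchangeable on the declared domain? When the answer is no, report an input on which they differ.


Evaluate both at a=-3, b=-6.
eval_a: acc=-3, then tmp=36, then ((-tmp) == (-4)) is false, then res=0, then (k=-2), then res=1, then returns 1
eval_b: acc=-3, then tmp=36, then ((-4) != (-tmp)) is true, then b=30, then res=0, then (k=-2), then res=37, then returns -35
1 against -35: the behavior changed.
verdict: not equivalent; witness: a=-3, b=-6


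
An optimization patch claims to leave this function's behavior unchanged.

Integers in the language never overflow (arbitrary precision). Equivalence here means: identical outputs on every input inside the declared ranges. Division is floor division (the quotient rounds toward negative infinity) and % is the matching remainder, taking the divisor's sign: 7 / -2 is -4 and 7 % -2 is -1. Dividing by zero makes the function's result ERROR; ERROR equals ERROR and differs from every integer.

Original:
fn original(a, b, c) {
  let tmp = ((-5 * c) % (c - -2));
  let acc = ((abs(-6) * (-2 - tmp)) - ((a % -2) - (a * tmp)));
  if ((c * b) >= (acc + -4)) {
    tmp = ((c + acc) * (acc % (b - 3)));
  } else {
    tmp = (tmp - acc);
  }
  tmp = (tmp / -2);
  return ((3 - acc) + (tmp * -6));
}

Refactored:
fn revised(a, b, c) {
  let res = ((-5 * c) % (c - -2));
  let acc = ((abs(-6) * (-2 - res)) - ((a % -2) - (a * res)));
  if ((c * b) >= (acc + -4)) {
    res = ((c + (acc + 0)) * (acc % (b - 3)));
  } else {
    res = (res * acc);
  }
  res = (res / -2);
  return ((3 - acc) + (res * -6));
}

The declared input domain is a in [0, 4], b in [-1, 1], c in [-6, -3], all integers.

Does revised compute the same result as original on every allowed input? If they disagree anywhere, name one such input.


Not equivalent: a=0, b=1, c=-6 separates them (-3 vs 3).
original: tmp := -2 | acc := 0 | ((c * b) >= (acc + -4)): false | tmp := -2 | tmp := 1 | result -3
revised: res := -2 | acc := 0 | ((c * b) >= (acc + -4)): false | res := 0 | res := 0 | result 3
verdict: not equivalent; witness: a=0, b=1, c=-6


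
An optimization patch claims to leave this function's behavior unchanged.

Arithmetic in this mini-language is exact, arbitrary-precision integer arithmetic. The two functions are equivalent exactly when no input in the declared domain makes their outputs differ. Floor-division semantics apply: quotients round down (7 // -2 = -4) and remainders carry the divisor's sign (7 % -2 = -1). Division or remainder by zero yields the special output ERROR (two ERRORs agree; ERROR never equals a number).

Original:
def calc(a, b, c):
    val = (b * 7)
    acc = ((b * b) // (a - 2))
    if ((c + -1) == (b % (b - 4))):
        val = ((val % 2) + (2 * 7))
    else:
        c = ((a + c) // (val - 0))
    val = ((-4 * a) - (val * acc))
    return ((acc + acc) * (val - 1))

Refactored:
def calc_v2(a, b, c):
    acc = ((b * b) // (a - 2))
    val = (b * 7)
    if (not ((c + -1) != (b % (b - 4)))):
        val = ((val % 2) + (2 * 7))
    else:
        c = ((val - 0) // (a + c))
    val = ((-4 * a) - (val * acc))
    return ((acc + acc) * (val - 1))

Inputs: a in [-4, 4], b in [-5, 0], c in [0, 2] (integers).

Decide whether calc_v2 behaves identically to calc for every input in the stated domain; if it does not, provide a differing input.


There is a counterexample at a=-4, b=0, c=0: ERROR on one side, 0 on the other.
calc: val=0, then acc=0, then ((c + -1) == (b % (b - 4))) is false, then a zero divisor aborts: ERROR
calc_v2: acc=0, then val=0, then (not ((c + -1) != (b % (b - 4)))) is false, then c=0, then val=16, then returns 0
verdict: not equivalent; witness: a=-4, b=0, c=0


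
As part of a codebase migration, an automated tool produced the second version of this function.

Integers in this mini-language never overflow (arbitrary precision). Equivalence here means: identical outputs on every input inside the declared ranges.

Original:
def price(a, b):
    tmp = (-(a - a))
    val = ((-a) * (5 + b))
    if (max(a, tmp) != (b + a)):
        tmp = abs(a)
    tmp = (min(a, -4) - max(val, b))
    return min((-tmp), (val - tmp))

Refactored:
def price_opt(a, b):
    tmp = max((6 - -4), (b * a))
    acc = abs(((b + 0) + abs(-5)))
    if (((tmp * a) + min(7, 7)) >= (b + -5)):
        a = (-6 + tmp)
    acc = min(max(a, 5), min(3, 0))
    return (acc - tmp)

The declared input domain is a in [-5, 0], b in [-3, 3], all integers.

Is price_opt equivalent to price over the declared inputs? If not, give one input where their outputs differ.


At a=-5, b=-3: price gives 15, price_opt gives -15.
verdict: not equivalent; witness: a=-5, b=-3


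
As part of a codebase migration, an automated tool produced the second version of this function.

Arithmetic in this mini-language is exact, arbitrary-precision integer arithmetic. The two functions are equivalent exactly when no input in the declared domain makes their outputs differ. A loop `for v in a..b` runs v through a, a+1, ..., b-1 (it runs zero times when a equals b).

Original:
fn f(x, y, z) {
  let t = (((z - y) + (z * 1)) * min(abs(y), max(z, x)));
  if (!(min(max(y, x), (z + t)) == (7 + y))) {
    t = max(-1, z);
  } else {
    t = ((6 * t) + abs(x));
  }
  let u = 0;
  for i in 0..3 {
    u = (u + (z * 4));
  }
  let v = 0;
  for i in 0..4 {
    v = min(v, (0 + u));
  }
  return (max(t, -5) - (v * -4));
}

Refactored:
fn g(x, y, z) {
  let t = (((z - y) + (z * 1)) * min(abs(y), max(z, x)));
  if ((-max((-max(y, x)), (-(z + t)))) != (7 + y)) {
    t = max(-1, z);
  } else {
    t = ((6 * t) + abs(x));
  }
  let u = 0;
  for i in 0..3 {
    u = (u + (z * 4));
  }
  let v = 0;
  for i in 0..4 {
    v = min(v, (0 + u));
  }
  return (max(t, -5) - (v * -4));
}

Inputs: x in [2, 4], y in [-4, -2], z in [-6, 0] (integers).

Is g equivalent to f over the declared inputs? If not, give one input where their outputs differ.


Although boolean connective usage differs, plus min/max/abs usage differs, plus comparison usage differs, 63/63 inputs agree.
verdict: equivalent


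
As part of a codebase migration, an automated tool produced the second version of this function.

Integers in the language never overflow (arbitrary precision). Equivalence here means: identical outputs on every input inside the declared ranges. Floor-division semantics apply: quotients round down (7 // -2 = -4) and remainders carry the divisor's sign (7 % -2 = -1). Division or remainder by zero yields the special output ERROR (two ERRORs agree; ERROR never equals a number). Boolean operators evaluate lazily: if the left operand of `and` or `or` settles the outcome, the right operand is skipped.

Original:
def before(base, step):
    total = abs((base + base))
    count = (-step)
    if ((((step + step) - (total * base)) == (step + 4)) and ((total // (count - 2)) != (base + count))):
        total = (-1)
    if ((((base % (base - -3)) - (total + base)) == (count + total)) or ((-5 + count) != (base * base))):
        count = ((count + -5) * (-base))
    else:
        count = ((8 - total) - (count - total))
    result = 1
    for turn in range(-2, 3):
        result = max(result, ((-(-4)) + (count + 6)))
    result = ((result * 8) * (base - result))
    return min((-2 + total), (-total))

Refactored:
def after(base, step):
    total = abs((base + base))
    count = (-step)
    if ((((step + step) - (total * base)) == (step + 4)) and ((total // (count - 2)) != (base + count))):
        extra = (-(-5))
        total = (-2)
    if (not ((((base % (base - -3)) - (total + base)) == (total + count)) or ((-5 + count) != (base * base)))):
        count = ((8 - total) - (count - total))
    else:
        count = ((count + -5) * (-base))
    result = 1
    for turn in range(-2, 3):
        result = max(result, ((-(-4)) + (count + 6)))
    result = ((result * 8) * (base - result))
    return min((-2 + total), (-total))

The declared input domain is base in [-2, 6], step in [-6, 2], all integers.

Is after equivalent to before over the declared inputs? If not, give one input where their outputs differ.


These are not equivalent — on base=-1, step=2 the outputs split (-3 vs -4).
before: total=2, then count=-2, then ((((step + step) - (total * base)) == (step + 4)) and ((total // (count - 2)) != (base + count))) is true, then total=-1, then ((((base % (base - -3)) - (total + base)) == (count + total)) or ((-5 + count) != (base * base))) is true, then count=-7, then result=1, then (turn=-2), then result=3, then (turn=-1), then result=3, then (turn=0), then result=3, then (turn=1), then result=3, then (turn=2), then result=3, then result=-96, then returns -3
after: total=2, then count=-2, then ((((step + step) - (total * base)) == (step + 4)) and ((total // (count - 2)) != (base + count))) is true, then extra=5, then total=-2, then (not ((((base % (base - -3)) - (total + base)) == (total + count)) or ((-5 + count) != (base * base)))) is false, then count=-7, then result=1, then (turn=-2), then result=3, then (turn=-1), then result=3, then (turn=0), then result=3, then (turn=1), then result=3, then (turn=2), then result=3, then result=-96, then returns -4
verdict: not equivalent; witness: base=-1, step=2


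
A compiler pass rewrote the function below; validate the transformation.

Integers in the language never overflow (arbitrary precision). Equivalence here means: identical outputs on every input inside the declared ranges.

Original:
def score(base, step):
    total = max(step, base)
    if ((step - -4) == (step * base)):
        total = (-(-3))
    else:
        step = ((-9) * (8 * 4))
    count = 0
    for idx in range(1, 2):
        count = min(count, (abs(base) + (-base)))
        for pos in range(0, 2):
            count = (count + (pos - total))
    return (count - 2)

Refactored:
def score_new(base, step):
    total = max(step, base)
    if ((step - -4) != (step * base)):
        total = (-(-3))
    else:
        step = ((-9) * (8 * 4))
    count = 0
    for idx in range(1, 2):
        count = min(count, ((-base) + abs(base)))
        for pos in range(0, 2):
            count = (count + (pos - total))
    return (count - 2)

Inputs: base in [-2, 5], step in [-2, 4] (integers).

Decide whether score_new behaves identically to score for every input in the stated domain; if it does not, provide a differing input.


Evaluate both at base=-2, step=-2.
score: total := -2 | ((step - -4) == (step * base)): false | step := -288 | count := 0 | iter idx=1: | count := 0 | iter pos=0: | count := 2 | iter pos=1: | count := 5 | result 3
score_new: total := -2 | ((step - -4) != (step * base)): true | total := 3 | count := 0 | iter idx=1: | count := 0 | iter pos=0: | count := -3 | iter pos=1: | count := -5 | result -7
3 != -7, so the rewrite changes behavior.
verdict: not equivalent; witness: base=-2, step=-2


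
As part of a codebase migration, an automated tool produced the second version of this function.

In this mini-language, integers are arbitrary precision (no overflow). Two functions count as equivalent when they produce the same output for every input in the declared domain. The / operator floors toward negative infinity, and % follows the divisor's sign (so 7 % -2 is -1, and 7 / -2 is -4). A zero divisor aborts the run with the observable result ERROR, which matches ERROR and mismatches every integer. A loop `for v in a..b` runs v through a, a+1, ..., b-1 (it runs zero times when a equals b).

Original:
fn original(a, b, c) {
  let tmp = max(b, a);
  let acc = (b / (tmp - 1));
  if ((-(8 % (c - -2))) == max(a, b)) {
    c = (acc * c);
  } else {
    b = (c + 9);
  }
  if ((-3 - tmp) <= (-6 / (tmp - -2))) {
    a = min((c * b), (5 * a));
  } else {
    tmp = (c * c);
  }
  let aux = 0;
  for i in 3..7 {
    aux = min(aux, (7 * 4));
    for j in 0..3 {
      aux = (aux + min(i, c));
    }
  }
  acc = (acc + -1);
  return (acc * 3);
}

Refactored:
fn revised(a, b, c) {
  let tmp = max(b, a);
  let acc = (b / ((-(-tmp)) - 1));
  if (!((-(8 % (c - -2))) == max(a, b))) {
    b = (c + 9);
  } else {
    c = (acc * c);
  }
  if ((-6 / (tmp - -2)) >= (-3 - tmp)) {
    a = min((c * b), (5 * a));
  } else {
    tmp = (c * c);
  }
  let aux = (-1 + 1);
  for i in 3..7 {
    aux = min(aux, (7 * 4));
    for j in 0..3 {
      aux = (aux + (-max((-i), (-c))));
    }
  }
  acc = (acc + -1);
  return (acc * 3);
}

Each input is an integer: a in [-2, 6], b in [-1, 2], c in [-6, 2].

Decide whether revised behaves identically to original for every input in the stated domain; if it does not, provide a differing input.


This is a faithful refactor — min/max/abs usage differs; boolean connective usage differs; constant usage differs; comparison usage differs; arithmetic usage differs, but the computed results match everywhere.
Spot check at a=2, b=1, c=-6 — original: tmp = 2; acc = 1; ((-(8 % (c - -2))) == max(a, b)) -> false; b = 3; ((-3 - tmp) <= (-6 / (tmp - -2))) -> true; a = -18; aux = 0; [i=3]; aux = 0; [j=0]; aux = -6; [j=1]; aux = -12; [j=2]; aux = -18; [i=4]; aux = -18; [j=0]; aux = -24; [j=1]; aux = -30; [j=2]; aux = -36; [i=5]; aux = -36; [j=0]; aux = -42; [j=1]; aux = -48; [j=2]; aux = -54; [i=6]; aux = -54; [j=0]; aux = -60; [j=1]; aux = -66; [j=2]; aux = -72; acc = 0; return 0. revised: tmp = 2; acc = 1; (!((-(8 % (c - -2))) == max(a, b))) -> true; b = 3; ((-6 / (tmp - -2)) >= (-3 - tmp)) -> true; a = -18; aux = 0; [i=3]; aux = 0; [j=0]; aux = -6; [j=1]; aux = -12; [j=2]; aux = -18; [i=4]; aux = -18; [j=0]; aux = -24; [j=1]; aux = -30; [j=2]; aux = -36; [i=5]; aux = -36; [j=0]; aux = -42; [j=1]; aux = -48; [j=2]; aux = -54; [i=6]; aux = -54; [j=0]; aux = -60; [j=1]; aux = -66; [j=2]; aux = -72; acc = 0; return 0. Both give 0.
Checked all 324 inputs in the declared domain: the outputs agree on every one.
verdict: equivalent


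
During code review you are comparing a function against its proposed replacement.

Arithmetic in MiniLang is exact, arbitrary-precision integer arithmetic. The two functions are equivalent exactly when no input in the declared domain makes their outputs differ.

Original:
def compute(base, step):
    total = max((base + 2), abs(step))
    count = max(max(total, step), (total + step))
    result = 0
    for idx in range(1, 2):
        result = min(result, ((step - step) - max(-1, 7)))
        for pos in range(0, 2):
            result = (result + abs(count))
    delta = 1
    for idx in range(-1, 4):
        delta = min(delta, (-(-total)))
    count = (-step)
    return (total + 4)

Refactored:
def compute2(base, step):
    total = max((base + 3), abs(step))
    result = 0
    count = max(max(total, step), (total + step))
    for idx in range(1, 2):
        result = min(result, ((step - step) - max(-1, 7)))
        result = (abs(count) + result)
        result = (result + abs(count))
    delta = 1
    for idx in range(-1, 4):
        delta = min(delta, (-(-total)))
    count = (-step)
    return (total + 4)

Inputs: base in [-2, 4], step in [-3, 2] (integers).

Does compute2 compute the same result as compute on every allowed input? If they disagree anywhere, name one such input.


Input base=-2, step=0: 4 from compute versus 5 from compute2.
verdict: not equivalent; witness: base=-2, step=0


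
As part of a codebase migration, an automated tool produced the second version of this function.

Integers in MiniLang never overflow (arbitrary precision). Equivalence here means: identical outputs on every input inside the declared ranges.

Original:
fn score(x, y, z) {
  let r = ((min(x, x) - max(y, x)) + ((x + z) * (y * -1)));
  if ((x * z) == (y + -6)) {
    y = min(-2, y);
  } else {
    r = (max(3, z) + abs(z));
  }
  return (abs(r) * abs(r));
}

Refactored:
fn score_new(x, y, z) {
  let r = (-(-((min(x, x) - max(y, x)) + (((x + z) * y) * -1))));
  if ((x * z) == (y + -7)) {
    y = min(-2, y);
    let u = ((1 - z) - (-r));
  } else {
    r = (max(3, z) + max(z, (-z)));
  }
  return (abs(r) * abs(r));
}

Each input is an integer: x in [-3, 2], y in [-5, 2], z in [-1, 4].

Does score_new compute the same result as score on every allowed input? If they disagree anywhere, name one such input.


Run the pair on x=-3, y=-5, z=4.
score: r = 5; ((x * z) == (y + -6)) -> false; r = 8; return 64
score_new: r = 5; ((x * z) == (y + -7)) -> true; y = -5; u = 2; return 25
64 against 25: the behavior changed.
verdict: not equivalent; witness: x=-3, y=-5, z=4


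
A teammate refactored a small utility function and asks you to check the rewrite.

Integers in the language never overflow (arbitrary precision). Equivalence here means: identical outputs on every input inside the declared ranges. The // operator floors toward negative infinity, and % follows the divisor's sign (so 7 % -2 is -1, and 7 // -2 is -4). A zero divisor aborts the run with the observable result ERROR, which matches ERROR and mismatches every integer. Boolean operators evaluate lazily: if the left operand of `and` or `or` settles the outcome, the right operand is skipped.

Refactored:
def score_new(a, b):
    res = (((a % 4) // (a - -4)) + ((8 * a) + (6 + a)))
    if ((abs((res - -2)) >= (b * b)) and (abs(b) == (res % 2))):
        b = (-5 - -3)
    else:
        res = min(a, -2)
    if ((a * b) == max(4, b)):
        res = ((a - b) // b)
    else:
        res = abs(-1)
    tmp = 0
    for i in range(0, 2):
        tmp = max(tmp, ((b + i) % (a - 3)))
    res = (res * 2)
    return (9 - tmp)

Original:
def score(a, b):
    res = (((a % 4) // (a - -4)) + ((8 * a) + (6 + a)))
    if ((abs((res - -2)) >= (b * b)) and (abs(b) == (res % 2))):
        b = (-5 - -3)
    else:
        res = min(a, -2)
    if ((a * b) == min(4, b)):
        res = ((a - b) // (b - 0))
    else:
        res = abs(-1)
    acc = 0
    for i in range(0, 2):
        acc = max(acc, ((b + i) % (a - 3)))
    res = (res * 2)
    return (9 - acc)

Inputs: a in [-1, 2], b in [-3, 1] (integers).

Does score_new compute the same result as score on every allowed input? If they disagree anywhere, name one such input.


There is a counterexample at a=1, b=0: ERROR on one side, 9 on the other.
score: res=15, then ((abs((res - -2)) >= (b * b)) and (abs(b) == (res % 2))) is false, then res=-2, then ((a * b) == min(4, b)) is true, then a zero divisor aborts: ERROR
score_new: res=15, then ((abs((res - -2)) >= (b * b)) and (abs(b) == (res % 2))) is false, then res=-2, then ((a * b) == max(4, b)) is false, then res=1, then tmp=0, then (i=0), then tmp=0, then (i=1), then tmp=0, then res=2, then returns 9
verdict: not equivalent; witness: a=1, b=0


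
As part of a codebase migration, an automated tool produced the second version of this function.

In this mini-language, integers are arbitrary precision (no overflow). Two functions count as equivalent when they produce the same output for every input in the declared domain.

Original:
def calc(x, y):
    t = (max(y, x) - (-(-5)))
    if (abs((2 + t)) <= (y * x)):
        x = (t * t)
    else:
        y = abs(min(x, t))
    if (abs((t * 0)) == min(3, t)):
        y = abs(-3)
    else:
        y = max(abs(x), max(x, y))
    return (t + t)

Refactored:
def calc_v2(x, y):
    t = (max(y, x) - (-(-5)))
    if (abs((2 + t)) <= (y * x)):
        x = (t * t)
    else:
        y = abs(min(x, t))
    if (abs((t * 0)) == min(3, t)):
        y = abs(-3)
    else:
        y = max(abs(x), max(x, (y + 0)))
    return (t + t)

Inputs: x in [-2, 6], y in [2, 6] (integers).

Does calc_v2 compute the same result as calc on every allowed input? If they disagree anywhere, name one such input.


Equivalent — the differences include constant usage differs; also arithmetic usage differs, yet no declared input distinguishes the two.
Tracing x=5, y=3: calc: t = 0; (abs((2 + t)) <= (y * x)) -> true; x = 0; (abs((t * 0)) == min(3, t)) -> true; y = 3; return 0 | calc_v2: t = 0; (abs((2 + t)) <= (y * x)) -> true; x = 0; (abs((t * 0)) == min(3, t)) -> true; y = 3; return 0 — matching result 0.
Checked all 45 inputs in the declared domain: the outputs agree on every one.
verdict: equivalent
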